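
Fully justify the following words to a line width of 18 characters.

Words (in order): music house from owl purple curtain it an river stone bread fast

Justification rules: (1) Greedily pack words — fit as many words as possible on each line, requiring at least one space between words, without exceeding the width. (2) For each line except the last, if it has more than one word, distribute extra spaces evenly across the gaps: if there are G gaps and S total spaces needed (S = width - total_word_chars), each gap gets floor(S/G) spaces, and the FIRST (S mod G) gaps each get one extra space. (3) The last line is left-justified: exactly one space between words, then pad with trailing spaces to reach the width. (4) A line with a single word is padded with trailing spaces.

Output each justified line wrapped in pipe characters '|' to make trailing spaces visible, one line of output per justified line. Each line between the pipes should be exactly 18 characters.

Answer: |music  house  from|
|owl purple curtain|
|it  an river stone|
|bread fast        |

Derivation:
Line 1: ['music', 'house', 'from'] (min_width=16, slack=2)
Line 2: ['owl', 'purple', 'curtain'] (min_width=18, slack=0)
Line 3: ['it', 'an', 'river', 'stone'] (min_width=17, slack=1)
Line 4: ['bread', 'fast'] (min_width=10, slack=8)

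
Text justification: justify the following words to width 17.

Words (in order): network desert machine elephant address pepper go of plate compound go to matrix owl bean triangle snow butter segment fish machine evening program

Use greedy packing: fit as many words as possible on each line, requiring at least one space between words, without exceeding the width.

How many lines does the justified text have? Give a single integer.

Line 1: ['network', 'desert'] (min_width=14, slack=3)
Line 2: ['machine', 'elephant'] (min_width=16, slack=1)
Line 3: ['address', 'pepper', 'go'] (min_width=17, slack=0)
Line 4: ['of', 'plate', 'compound'] (min_width=17, slack=0)
Line 5: ['go', 'to', 'matrix', 'owl'] (min_width=16, slack=1)
Line 6: ['bean', 'triangle'] (min_width=13, slack=4)
Line 7: ['snow', 'butter'] (min_width=11, slack=6)
Line 8: ['segment', 'fish'] (min_width=12, slack=5)
Line 9: ['machine', 'evening'] (min_width=15, slack=2)
Line 10: ['program'] (min_width=7, slack=10)
Total lines: 10

Answer: 10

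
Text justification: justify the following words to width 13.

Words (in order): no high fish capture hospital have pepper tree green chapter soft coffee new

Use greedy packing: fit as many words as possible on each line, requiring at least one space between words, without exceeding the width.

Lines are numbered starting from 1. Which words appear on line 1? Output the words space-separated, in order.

Line 1: ['no', 'high', 'fish'] (min_width=12, slack=1)
Line 2: ['capture'] (min_width=7, slack=6)
Line 3: ['hospital', 'have'] (min_width=13, slack=0)
Line 4: ['pepper', 'tree'] (min_width=11, slack=2)
Line 5: ['green', 'chapter'] (min_width=13, slack=0)
Line 6: ['soft', 'coffee'] (min_width=11, slack=2)
Line 7: ['new'] (min_width=3, slack=10)

Answer: no high fish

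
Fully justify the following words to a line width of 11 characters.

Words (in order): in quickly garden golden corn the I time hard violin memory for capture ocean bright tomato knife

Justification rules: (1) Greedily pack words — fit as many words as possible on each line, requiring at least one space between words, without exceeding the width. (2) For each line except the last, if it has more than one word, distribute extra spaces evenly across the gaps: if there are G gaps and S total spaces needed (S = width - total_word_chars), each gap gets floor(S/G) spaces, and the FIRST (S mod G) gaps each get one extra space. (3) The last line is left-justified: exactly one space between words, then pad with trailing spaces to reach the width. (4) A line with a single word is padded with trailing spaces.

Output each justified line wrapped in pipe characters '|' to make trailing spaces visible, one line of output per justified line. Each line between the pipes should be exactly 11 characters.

Line 1: ['in', 'quickly'] (min_width=10, slack=1)
Line 2: ['garden'] (min_width=6, slack=5)
Line 3: ['golden', 'corn'] (min_width=11, slack=0)
Line 4: ['the', 'I', 'time'] (min_width=10, slack=1)
Line 5: ['hard', 'violin'] (min_width=11, slack=0)
Line 6: ['memory', 'for'] (min_width=10, slack=1)
Line 7: ['capture'] (min_width=7, slack=4)
Line 8: ['ocean'] (min_width=5, slack=6)
Line 9: ['bright'] (min_width=6, slack=5)
Line 10: ['tomato'] (min_width=6, slack=5)
Line 11: ['knife'] (min_width=5, slack=6)

Answer: |in  quickly|
|garden     |
|golden corn|
|the  I time|
|hard violin|
|memory  for|
|capture    |
|ocean      |
|bright     |
|tomato     |
|knife      |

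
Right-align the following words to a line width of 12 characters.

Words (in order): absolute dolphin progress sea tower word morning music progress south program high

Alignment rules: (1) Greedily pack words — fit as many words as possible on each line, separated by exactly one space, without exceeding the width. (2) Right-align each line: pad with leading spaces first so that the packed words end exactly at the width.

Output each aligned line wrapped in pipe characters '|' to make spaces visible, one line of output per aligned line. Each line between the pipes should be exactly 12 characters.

Answer: |    absolute|
|     dolphin|
|progress sea|
|  tower word|
|     morning|
|       music|
|    progress|
|       south|
|program high|

Derivation:
Line 1: ['absolute'] (min_width=8, slack=4)
Line 2: ['dolphin'] (min_width=7, slack=5)
Line 3: ['progress', 'sea'] (min_width=12, slack=0)
Line 4: ['tower', 'word'] (min_width=10, slack=2)
Line 5: ['morning'] (min_width=7, slack=5)
Line 6: ['music'] (min_width=5, slack=7)
Line 7: ['progress'] (min_width=8, slack=4)
Line 8: ['south'] (min_width=5, slack=7)
Line 9: ['program', 'high'] (min_width=12, slack=0)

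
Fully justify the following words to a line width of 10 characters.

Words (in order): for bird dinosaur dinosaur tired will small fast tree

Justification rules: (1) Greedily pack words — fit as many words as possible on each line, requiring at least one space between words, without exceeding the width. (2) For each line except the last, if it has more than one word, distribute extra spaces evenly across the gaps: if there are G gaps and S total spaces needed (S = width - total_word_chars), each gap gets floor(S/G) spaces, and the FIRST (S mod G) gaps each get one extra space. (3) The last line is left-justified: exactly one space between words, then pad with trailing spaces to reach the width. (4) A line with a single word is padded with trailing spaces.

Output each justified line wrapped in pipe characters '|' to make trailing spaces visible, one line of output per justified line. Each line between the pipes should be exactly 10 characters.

Line 1: ['for', 'bird'] (min_width=8, slack=2)
Line 2: ['dinosaur'] (min_width=8, slack=2)
Line 3: ['dinosaur'] (min_width=8, slack=2)
Line 4: ['tired', 'will'] (min_width=10, slack=0)
Line 5: ['small', 'fast'] (min_width=10, slack=0)
Line 6: ['tree'] (min_width=4, slack=6)

Answer: |for   bird|
|dinosaur  |
|dinosaur  |
|tired will|
|small fast|
|tree      |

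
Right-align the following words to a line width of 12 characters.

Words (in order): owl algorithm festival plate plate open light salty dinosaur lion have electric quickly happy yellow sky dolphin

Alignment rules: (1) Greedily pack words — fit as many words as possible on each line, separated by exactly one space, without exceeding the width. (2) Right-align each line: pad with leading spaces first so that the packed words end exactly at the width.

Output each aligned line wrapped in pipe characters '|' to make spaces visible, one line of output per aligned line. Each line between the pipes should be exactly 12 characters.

Line 1: ['owl'] (min_width=3, slack=9)
Line 2: ['algorithm'] (min_width=9, slack=3)
Line 3: ['festival'] (min_width=8, slack=4)
Line 4: ['plate', 'plate'] (min_width=11, slack=1)
Line 5: ['open', 'light'] (min_width=10, slack=2)
Line 6: ['salty'] (min_width=5, slack=7)
Line 7: ['dinosaur'] (min_width=8, slack=4)
Line 8: ['lion', 'have'] (min_width=9, slack=3)
Line 9: ['electric'] (min_width=8, slack=4)
Line 10: ['quickly'] (min_width=7, slack=5)
Line 11: ['happy', 'yellow'] (min_width=12, slack=0)
Line 12: ['sky', 'dolphin'] (min_width=11, slack=1)

Answer: |         owl|
|   algorithm|
|    festival|
| plate plate|
|  open light|
|       salty|
|    dinosaur|
|   lion have|
|    electric|
|     quickly|
|happy yellow|
| sky dolphin|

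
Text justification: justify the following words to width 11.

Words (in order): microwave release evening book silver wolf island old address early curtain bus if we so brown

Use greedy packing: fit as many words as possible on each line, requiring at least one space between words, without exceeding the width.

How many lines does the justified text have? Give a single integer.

Line 1: ['microwave'] (min_width=9, slack=2)
Line 2: ['release'] (min_width=7, slack=4)
Line 3: ['evening'] (min_width=7, slack=4)
Line 4: ['book', 'silver'] (min_width=11, slack=0)
Line 5: ['wolf', 'island'] (min_width=11, slack=0)
Line 6: ['old', 'address'] (min_width=11, slack=0)
Line 7: ['early'] (min_width=5, slack=6)
Line 8: ['curtain', 'bus'] (min_width=11, slack=0)
Line 9: ['if', 'we', 'so'] (min_width=8, slack=3)
Line 10: ['brown'] (min_width=5, slack=6)
Total lines: 10

Answer: 10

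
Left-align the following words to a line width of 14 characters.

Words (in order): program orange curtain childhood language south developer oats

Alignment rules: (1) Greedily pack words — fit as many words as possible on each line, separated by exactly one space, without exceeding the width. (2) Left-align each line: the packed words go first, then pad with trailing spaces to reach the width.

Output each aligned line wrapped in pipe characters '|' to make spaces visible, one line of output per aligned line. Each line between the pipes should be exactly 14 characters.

Answer: |program orange|
|curtain       |
|childhood     |
|language south|
|developer oats|

Derivation:
Line 1: ['program', 'orange'] (min_width=14, slack=0)
Line 2: ['curtain'] (min_width=7, slack=7)
Line 3: ['childhood'] (min_width=9, slack=5)
Line 4: ['language', 'south'] (min_width=14, slack=0)
Line 5: ['developer', 'oats'] (min_width=14, slack=0)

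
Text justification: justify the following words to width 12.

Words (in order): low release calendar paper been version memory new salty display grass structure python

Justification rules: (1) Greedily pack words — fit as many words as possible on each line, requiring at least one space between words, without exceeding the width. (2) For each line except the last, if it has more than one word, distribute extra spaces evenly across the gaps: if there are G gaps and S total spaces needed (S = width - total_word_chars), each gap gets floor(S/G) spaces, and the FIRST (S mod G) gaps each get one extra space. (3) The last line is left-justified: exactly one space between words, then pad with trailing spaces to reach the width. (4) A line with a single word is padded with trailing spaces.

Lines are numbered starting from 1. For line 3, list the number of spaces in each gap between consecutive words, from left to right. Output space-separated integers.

Answer: 3

Derivation:
Line 1: ['low', 'release'] (min_width=11, slack=1)
Line 2: ['calendar'] (min_width=8, slack=4)
Line 3: ['paper', 'been'] (min_width=10, slack=2)
Line 4: ['version'] (min_width=7, slack=5)
Line 5: ['memory', 'new'] (min_width=10, slack=2)
Line 6: ['salty'] (min_width=5, slack=7)
Line 7: ['display'] (min_width=7, slack=5)
Line 8: ['grass'] (min_width=5, slack=7)
Line 9: ['structure'] (min_width=9, slack=3)
Line 10: ['python'] (min_width=6, slack=6)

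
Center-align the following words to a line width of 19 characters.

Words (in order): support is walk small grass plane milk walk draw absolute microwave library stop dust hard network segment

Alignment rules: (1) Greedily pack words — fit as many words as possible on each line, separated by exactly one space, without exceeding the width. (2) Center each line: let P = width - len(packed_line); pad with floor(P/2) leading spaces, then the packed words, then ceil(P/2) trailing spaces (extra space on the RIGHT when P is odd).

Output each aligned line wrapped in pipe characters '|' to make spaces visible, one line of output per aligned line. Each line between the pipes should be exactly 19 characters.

Line 1: ['support', 'is', 'walk'] (min_width=15, slack=4)
Line 2: ['small', 'grass', 'plane'] (min_width=17, slack=2)
Line 3: ['milk', 'walk', 'draw'] (min_width=14, slack=5)
Line 4: ['absolute', 'microwave'] (min_width=18, slack=1)
Line 5: ['library', 'stop', 'dust'] (min_width=17, slack=2)
Line 6: ['hard', 'network'] (min_width=12, slack=7)
Line 7: ['segment'] (min_width=7, slack=12)

Answer: |  support is walk  |
| small grass plane |
|  milk walk draw   |
|absolute microwave |
| library stop dust |
|   hard network    |
|      segment      |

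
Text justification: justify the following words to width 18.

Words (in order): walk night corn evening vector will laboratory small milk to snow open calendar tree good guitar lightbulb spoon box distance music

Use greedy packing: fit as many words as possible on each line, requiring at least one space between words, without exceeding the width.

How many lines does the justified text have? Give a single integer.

Answer: 8

Derivation:
Line 1: ['walk', 'night', 'corn'] (min_width=15, slack=3)
Line 2: ['evening', 'vector'] (min_width=14, slack=4)
Line 3: ['will', 'laboratory'] (min_width=15, slack=3)
Line 4: ['small', 'milk', 'to', 'snow'] (min_width=18, slack=0)
Line 5: ['open', 'calendar', 'tree'] (min_width=18, slack=0)
Line 6: ['good', 'guitar'] (min_width=11, slack=7)
Line 7: ['lightbulb', 'spoon'] (min_width=15, slack=3)
Line 8: ['box', 'distance', 'music'] (min_width=18, slack=0)
Total lines: 8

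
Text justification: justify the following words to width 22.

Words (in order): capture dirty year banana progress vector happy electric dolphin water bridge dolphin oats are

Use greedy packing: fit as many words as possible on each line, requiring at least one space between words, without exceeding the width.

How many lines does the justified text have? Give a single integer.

Line 1: ['capture', 'dirty', 'year'] (min_width=18, slack=4)
Line 2: ['banana', 'progress', 'vector'] (min_width=22, slack=0)
Line 3: ['happy', 'electric', 'dolphin'] (min_width=22, slack=0)
Line 4: ['water', 'bridge', 'dolphin'] (min_width=20, slack=2)
Line 5: ['oats', 'are'] (min_width=8, slack=14)
Total lines: 5

Answer: 5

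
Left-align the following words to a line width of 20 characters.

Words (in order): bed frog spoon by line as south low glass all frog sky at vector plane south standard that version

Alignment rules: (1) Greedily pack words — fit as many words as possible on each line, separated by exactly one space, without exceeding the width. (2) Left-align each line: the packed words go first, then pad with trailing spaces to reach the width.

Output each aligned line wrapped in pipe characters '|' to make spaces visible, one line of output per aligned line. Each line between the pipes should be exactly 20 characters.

Answer: |bed frog spoon by   |
|line as south low   |
|glass all frog sky  |
|at vector plane     |
|south standard that |
|version             |

Derivation:
Line 1: ['bed', 'frog', 'spoon', 'by'] (min_width=17, slack=3)
Line 2: ['line', 'as', 'south', 'low'] (min_width=17, slack=3)
Line 3: ['glass', 'all', 'frog', 'sky'] (min_width=18, slack=2)
Line 4: ['at', 'vector', 'plane'] (min_width=15, slack=5)
Line 5: ['south', 'standard', 'that'] (min_width=19, slack=1)
Line 6: ['version'] (min_width=7, slack=13)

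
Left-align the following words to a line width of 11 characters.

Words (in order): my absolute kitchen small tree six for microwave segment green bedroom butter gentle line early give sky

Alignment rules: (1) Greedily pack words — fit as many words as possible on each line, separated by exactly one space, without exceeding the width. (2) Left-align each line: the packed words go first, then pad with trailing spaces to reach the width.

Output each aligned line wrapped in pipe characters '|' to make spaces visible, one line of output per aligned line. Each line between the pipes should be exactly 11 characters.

Line 1: ['my', 'absolute'] (min_width=11, slack=0)
Line 2: ['kitchen'] (min_width=7, slack=4)
Line 3: ['small', 'tree'] (min_width=10, slack=1)
Line 4: ['six', 'for'] (min_width=7, slack=4)
Line 5: ['microwave'] (min_width=9, slack=2)
Line 6: ['segment'] (min_width=7, slack=4)
Line 7: ['green'] (min_width=5, slack=6)
Line 8: ['bedroom'] (min_width=7, slack=4)
Line 9: ['butter'] (min_width=6, slack=5)
Line 10: ['gentle', 'line'] (min_width=11, slack=0)
Line 11: ['early', 'give'] (min_width=10, slack=1)
Line 12: ['sky'] (min_width=3, slack=8)

Answer: |my absolute|
|kitchen    |
|small tree |
|six for    |
|microwave  |
|segment    |
|green      |
|bedroom    |
|butter     |
|gentle line|
|early give |
|sky        |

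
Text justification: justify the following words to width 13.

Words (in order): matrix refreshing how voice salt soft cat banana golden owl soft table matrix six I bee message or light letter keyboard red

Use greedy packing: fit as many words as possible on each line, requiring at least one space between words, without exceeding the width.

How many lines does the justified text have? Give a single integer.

Answer: 11

Derivation:
Line 1: ['matrix'] (min_width=6, slack=7)
Line 2: ['refreshing'] (min_width=10, slack=3)
Line 3: ['how', 'voice'] (min_width=9, slack=4)
Line 4: ['salt', 'soft', 'cat'] (min_width=13, slack=0)
Line 5: ['banana', 'golden'] (min_width=13, slack=0)
Line 6: ['owl', 'soft'] (min_width=8, slack=5)
Line 7: ['table', 'matrix'] (min_width=12, slack=1)
Line 8: ['six', 'I', 'bee'] (min_width=9, slack=4)
Line 9: ['message', 'or'] (min_width=10, slack=3)
Line 10: ['light', 'letter'] (min_width=12, slack=1)
Line 11: ['keyboard', 'red'] (min_width=12, slack=1)
Total lines: 11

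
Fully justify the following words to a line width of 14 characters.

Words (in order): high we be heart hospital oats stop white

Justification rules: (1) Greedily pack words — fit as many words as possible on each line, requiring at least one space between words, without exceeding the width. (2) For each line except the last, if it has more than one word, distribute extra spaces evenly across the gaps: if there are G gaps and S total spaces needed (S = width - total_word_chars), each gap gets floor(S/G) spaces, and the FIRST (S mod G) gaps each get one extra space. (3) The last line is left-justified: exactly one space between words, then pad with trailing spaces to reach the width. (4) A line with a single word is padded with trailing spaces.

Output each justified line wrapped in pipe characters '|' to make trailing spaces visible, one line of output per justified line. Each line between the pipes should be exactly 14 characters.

Line 1: ['high', 'we', 'be'] (min_width=10, slack=4)
Line 2: ['heart', 'hospital'] (min_width=14, slack=0)
Line 3: ['oats', 'stop'] (min_width=9, slack=5)
Line 4: ['white'] (min_width=5, slack=9)

Answer: |high   we   be|
|heart hospital|
|oats      stop|
|white         |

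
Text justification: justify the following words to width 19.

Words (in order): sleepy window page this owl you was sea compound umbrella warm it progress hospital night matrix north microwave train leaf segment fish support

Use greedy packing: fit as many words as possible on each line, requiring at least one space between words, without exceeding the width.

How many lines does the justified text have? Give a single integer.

Line 1: ['sleepy', 'window', 'page'] (min_width=18, slack=1)
Line 2: ['this', 'owl', 'you', 'was'] (min_width=16, slack=3)
Line 3: ['sea', 'compound'] (min_width=12, slack=7)
Line 4: ['umbrella', 'warm', 'it'] (min_width=16, slack=3)
Line 5: ['progress', 'hospital'] (min_width=17, slack=2)
Line 6: ['night', 'matrix', 'north'] (min_width=18, slack=1)
Line 7: ['microwave', 'train'] (min_width=15, slack=4)
Line 8: ['leaf', 'segment', 'fish'] (min_width=17, slack=2)
Line 9: ['support'] (min_width=7, slack=12)
Total lines: 9

Answer: 9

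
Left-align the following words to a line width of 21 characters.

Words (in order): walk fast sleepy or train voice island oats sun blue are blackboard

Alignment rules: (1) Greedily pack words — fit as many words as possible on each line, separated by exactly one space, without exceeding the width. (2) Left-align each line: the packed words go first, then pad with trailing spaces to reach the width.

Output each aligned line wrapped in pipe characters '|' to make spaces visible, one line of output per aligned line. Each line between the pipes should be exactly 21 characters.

Line 1: ['walk', 'fast', 'sleepy', 'or'] (min_width=19, slack=2)
Line 2: ['train', 'voice', 'island'] (min_width=18, slack=3)
Line 3: ['oats', 'sun', 'blue', 'are'] (min_width=17, slack=4)
Line 4: ['blackboard'] (min_width=10, slack=11)

Answer: |walk fast sleepy or  |
|train voice island   |
|oats sun blue are    |
|blackboard           |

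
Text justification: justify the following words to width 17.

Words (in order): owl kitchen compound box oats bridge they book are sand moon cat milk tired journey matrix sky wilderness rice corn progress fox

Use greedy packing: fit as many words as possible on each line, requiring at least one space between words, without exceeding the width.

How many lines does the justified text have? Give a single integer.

Line 1: ['owl', 'kitchen'] (min_width=11, slack=6)
Line 2: ['compound', 'box', 'oats'] (min_width=17, slack=0)
Line 3: ['bridge', 'they', 'book'] (min_width=16, slack=1)
Line 4: ['are', 'sand', 'moon', 'cat'] (min_width=17, slack=0)
Line 5: ['milk', 'tired'] (min_width=10, slack=7)
Line 6: ['journey', 'matrix'] (min_width=14, slack=3)
Line 7: ['sky', 'wilderness'] (min_width=14, slack=3)
Line 8: ['rice', 'corn'] (min_width=9, slack=8)
Line 9: ['progress', 'fox'] (min_width=12, slack=5)
Total lines: 9

Answer: 9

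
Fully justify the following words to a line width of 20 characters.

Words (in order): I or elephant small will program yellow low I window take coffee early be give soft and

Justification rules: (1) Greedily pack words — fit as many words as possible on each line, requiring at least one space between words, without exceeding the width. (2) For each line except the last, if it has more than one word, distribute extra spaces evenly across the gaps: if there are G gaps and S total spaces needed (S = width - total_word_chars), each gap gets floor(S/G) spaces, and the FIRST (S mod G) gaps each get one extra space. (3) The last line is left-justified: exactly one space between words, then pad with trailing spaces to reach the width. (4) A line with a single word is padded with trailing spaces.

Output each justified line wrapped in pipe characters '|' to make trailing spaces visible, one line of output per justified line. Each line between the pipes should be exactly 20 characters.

Line 1: ['I', 'or', 'elephant', 'small'] (min_width=19, slack=1)
Line 2: ['will', 'program', 'yellow'] (min_width=19, slack=1)
Line 3: ['low', 'I', 'window', 'take'] (min_width=17, slack=3)
Line 4: ['coffee', 'early', 'be', 'give'] (min_width=20, slack=0)
Line 5: ['soft', 'and'] (min_width=8, slack=12)

Answer: |I  or elephant small|
|will  program yellow|
|low  I  window  take|
|coffee early be give|
|soft and            |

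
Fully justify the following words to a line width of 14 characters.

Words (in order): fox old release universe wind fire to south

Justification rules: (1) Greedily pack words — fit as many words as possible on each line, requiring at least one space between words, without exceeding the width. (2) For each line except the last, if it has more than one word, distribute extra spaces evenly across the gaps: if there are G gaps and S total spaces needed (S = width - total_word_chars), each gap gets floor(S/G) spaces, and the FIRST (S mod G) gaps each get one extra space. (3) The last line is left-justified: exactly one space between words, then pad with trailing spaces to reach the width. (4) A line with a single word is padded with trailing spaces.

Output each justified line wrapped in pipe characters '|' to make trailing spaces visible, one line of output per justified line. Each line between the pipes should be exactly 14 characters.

Answer: |fox        old|
|release       |
|universe  wind|
|fire to south |

Derivation:
Line 1: ['fox', 'old'] (min_width=7, slack=7)
Line 2: ['release'] (min_width=7, slack=7)
Line 3: ['universe', 'wind'] (min_width=13, slack=1)
Line 4: ['fire', 'to', 'south'] (min_width=13, slack=1)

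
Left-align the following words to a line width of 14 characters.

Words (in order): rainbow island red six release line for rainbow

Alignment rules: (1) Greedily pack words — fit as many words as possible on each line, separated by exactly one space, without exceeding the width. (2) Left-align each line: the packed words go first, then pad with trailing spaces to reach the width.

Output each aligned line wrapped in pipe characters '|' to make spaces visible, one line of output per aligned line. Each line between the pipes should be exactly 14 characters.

Answer: |rainbow island|
|red six       |
|release line  |
|for rainbow   |

Derivation:
Line 1: ['rainbow', 'island'] (min_width=14, slack=0)
Line 2: ['red', 'six'] (min_width=7, slack=7)
Line 3: ['release', 'line'] (min_width=12, slack=2)
Line 4: ['for', 'rainbow'] (min_width=11, slack=3)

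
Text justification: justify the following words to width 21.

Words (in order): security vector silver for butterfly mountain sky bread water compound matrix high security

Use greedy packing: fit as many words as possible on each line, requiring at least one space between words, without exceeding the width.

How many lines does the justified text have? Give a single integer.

Line 1: ['security', 'vector'] (min_width=15, slack=6)
Line 2: ['silver', 'for', 'butterfly'] (min_width=20, slack=1)
Line 3: ['mountain', 'sky', 'bread'] (min_width=18, slack=3)
Line 4: ['water', 'compound', 'matrix'] (min_width=21, slack=0)
Line 5: ['high', 'security'] (min_width=13, slack=8)
Total lines: 5

Answer: 5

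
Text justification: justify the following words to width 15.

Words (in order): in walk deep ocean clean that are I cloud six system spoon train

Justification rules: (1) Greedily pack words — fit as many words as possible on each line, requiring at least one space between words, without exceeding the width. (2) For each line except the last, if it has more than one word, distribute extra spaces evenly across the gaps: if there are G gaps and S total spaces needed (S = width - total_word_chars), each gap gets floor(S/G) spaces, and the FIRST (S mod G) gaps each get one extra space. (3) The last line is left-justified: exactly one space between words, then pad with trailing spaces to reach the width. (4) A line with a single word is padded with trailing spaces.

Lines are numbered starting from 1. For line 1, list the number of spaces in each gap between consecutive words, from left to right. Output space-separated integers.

Line 1: ['in', 'walk', 'deep'] (min_width=12, slack=3)
Line 2: ['ocean', 'clean'] (min_width=11, slack=4)
Line 3: ['that', 'are', 'I'] (min_width=10, slack=5)
Line 4: ['cloud', 'six'] (min_width=9, slack=6)
Line 5: ['system', 'spoon'] (min_width=12, slack=3)
Line 6: ['train'] (min_width=5, slack=10)

Answer: 3 2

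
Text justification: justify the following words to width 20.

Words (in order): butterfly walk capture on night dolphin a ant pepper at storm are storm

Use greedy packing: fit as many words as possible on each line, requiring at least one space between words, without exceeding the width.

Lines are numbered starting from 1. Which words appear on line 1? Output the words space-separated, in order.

Line 1: ['butterfly', 'walk'] (min_width=14, slack=6)
Line 2: ['capture', 'on', 'night'] (min_width=16, slack=4)
Line 3: ['dolphin', 'a', 'ant', 'pepper'] (min_width=20, slack=0)
Line 4: ['at', 'storm', 'are', 'storm'] (min_width=18, slack=2)

Answer: butterfly walk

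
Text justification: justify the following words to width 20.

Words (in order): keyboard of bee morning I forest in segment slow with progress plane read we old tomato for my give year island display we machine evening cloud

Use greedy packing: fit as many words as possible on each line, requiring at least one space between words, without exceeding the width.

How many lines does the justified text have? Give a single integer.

Line 1: ['keyboard', 'of', 'bee'] (min_width=15, slack=5)
Line 2: ['morning', 'I', 'forest', 'in'] (min_width=19, slack=1)
Line 3: ['segment', 'slow', 'with'] (min_width=17, slack=3)
Line 4: ['progress', 'plane', 'read'] (min_width=19, slack=1)
Line 5: ['we', 'old', 'tomato', 'for', 'my'] (min_width=20, slack=0)
Line 6: ['give', 'year', 'island'] (min_width=16, slack=4)
Line 7: ['display', 'we', 'machine'] (min_width=18, slack=2)
Line 8: ['evening', 'cloud'] (min_width=13, slack=7)
Total lines: 8

Answer: 8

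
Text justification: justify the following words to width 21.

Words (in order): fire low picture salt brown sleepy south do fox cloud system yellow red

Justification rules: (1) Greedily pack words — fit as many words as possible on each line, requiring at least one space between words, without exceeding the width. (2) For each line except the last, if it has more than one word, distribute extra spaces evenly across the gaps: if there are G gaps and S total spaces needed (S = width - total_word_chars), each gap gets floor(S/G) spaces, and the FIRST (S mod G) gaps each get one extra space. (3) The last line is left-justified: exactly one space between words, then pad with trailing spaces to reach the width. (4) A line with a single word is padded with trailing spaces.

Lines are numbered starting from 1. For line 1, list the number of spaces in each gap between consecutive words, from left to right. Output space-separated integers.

Answer: 1 1 1

Derivation:
Line 1: ['fire', 'low', 'picture', 'salt'] (min_width=21, slack=0)
Line 2: ['brown', 'sleepy', 'south', 'do'] (min_width=21, slack=0)
Line 3: ['fox', 'cloud', 'system'] (min_width=16, slack=5)
Line 4: ['yellow', 'red'] (min_width=10, slack=11)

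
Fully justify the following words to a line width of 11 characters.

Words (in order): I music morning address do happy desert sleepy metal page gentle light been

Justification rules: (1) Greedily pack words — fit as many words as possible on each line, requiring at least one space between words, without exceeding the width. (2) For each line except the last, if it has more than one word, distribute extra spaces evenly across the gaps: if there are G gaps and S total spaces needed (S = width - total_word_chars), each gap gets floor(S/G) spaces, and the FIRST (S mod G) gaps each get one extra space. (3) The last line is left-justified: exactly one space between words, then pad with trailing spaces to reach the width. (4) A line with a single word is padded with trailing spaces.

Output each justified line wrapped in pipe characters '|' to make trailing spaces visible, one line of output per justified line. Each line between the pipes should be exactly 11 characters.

Answer: |I     music|
|morning    |
|address  do|
|happy      |
|desert     |
|sleepy     |
|metal  page|
|gentle     |
|light been |

Derivation:
Line 1: ['I', 'music'] (min_width=7, slack=4)
Line 2: ['morning'] (min_width=7, slack=4)
Line 3: ['address', 'do'] (min_width=10, slack=1)
Line 4: ['happy'] (min_width=5, slack=6)
Line 5: ['desert'] (min_width=6, slack=5)
Line 6: ['sleepy'] (min_width=6, slack=5)
Line 7: ['metal', 'page'] (min_width=10, slack=1)
Line 8: ['gentle'] (min_width=6, slack=5)
Line 9: ['light', 'been'] (min_width=10, slack=1)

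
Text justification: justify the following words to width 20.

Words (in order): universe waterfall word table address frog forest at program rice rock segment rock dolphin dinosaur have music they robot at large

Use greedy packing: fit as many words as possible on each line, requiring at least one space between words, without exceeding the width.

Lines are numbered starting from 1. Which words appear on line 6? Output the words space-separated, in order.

Answer: dinosaur have music

Derivation:
Line 1: ['universe', 'waterfall'] (min_width=18, slack=2)
Line 2: ['word', 'table', 'address'] (min_width=18, slack=2)
Line 3: ['frog', 'forest', 'at'] (min_width=14, slack=6)
Line 4: ['program', 'rice', 'rock'] (min_width=17, slack=3)
Line 5: ['segment', 'rock', 'dolphin'] (min_width=20, slack=0)
Line 6: ['dinosaur', 'have', 'music'] (min_width=19, slack=1)
Line 7: ['they', 'robot', 'at', 'large'] (min_width=19, slack=1)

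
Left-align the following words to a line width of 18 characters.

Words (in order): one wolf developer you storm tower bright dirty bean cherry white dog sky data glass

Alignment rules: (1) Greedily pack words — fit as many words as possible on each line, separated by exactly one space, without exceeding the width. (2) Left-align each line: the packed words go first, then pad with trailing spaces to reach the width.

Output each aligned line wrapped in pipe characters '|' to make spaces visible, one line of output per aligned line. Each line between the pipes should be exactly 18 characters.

Line 1: ['one', 'wolf', 'developer'] (min_width=18, slack=0)
Line 2: ['you', 'storm', 'tower'] (min_width=15, slack=3)
Line 3: ['bright', 'dirty', 'bean'] (min_width=17, slack=1)
Line 4: ['cherry', 'white', 'dog'] (min_width=16, slack=2)
Line 5: ['sky', 'data', 'glass'] (min_width=14, slack=4)

Answer: |one wolf developer|
|you storm tower   |
|bright dirty bean |
|cherry white dog  |
|sky data glass    |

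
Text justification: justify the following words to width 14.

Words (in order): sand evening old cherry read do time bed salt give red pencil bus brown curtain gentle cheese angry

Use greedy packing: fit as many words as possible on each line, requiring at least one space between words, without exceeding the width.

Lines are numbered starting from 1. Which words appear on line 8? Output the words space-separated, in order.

Answer: angry

Derivation:
Line 1: ['sand', 'evening'] (min_width=12, slack=2)
Line 2: ['old', 'cherry'] (min_width=10, slack=4)
Line 3: ['read', 'do', 'time'] (min_width=12, slack=2)
Line 4: ['bed', 'salt', 'give'] (min_width=13, slack=1)
Line 5: ['red', 'pencil', 'bus'] (min_width=14, slack=0)
Line 6: ['brown', 'curtain'] (min_width=13, slack=1)
Line 7: ['gentle', 'cheese'] (min_width=13, slack=1)
Line 8: ['angry'] (min_width=5, slack=9)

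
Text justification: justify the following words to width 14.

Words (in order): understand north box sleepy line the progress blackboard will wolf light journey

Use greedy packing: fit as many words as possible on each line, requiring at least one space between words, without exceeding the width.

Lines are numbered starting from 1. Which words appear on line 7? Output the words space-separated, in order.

Answer: light journey

Derivation:
Line 1: ['understand'] (min_width=10, slack=4)
Line 2: ['north', 'box'] (min_width=9, slack=5)
Line 3: ['sleepy', 'line'] (min_width=11, slack=3)
Line 4: ['the', 'progress'] (min_width=12, slack=2)
Line 5: ['blackboard'] (min_width=10, slack=4)
Line 6: ['will', 'wolf'] (min_width=9, slack=5)
Line 7: ['light', 'journey'] (min_width=13, slack=1)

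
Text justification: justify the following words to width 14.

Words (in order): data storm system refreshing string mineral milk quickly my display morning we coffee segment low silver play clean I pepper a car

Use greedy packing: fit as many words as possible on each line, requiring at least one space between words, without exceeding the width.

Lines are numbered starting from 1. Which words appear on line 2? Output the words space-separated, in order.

Line 1: ['data', 'storm'] (min_width=10, slack=4)
Line 2: ['system'] (min_width=6, slack=8)
Line 3: ['refreshing'] (min_width=10, slack=4)
Line 4: ['string', 'mineral'] (min_width=14, slack=0)
Line 5: ['milk', 'quickly'] (min_width=12, slack=2)
Line 6: ['my', 'display'] (min_width=10, slack=4)
Line 7: ['morning', 'we'] (min_width=10, slack=4)
Line 8: ['coffee', 'segment'] (min_width=14, slack=0)
Line 9: ['low', 'silver'] (min_width=10, slack=4)
Line 10: ['play', 'clean', 'I'] (min_width=12, slack=2)
Line 11: ['pepper', 'a', 'car'] (min_width=12, slack=2)

Answer: system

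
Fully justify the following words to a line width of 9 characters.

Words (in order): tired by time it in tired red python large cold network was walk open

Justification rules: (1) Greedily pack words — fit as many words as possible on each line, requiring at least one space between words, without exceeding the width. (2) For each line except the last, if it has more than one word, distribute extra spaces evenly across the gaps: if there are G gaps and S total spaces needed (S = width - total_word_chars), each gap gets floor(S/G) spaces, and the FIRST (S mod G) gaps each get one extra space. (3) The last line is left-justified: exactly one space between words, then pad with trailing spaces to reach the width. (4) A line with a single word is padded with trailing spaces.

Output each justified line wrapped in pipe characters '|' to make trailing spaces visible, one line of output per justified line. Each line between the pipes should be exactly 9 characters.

Answer: |tired  by|
|time   it|
|in  tired|
|red      |
|python   |
|large    |
|cold     |
|network  |
|was  walk|
|open     |

Derivation:
Line 1: ['tired', 'by'] (min_width=8, slack=1)
Line 2: ['time', 'it'] (min_width=7, slack=2)
Line 3: ['in', 'tired'] (min_width=8, slack=1)
Line 4: ['red'] (min_width=3, slack=6)
Line 5: ['python'] (min_width=6, slack=3)
Line 6: ['large'] (min_width=5, slack=4)
Line 7: ['cold'] (min_width=4, slack=5)
Line 8: ['network'] (min_width=7, slack=2)
Line 9: ['was', 'walk'] (min_width=8, slack=1)
Line 10: ['open'] (min_width=4, slack=5)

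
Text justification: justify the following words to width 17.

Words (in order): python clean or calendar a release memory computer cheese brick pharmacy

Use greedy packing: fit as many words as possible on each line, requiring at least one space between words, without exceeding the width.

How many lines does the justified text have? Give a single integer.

Answer: 5

Derivation:
Line 1: ['python', 'clean', 'or'] (min_width=15, slack=2)
Line 2: ['calendar', 'a'] (min_width=10, slack=7)
Line 3: ['release', 'memory'] (min_width=14, slack=3)
Line 4: ['computer', 'cheese'] (min_width=15, slack=2)
Line 5: ['brick', 'pharmacy'] (min_width=14, slack=3)
Total lines: 5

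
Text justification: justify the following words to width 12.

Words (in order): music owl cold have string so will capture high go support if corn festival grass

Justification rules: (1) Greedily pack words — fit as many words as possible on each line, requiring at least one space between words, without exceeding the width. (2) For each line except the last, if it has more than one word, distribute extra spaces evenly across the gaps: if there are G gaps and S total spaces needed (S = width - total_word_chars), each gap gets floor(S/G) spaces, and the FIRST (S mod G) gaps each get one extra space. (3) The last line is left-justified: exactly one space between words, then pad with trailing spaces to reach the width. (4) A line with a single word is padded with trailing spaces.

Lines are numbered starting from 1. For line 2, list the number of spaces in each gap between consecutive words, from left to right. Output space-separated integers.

Answer: 4

Derivation:
Line 1: ['music', 'owl'] (min_width=9, slack=3)
Line 2: ['cold', 'have'] (min_width=9, slack=3)
Line 3: ['string', 'so'] (min_width=9, slack=3)
Line 4: ['will', 'capture'] (min_width=12, slack=0)
Line 5: ['high', 'go'] (min_width=7, slack=5)
Line 6: ['support', 'if'] (min_width=10, slack=2)
Line 7: ['corn'] (min_width=4, slack=8)
Line 8: ['festival'] (min_width=8, slack=4)
Line 9: ['grass'] (min_width=5, slack=7)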